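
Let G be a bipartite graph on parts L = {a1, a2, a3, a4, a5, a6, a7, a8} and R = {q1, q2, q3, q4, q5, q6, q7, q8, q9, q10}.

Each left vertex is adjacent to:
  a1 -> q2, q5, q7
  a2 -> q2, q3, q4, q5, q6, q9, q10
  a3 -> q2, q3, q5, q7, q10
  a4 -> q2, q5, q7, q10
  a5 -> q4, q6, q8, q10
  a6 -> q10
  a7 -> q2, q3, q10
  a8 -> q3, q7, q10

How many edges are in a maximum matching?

A valid assignment of size 7: a1–q5, a2–q9, a3–q3, a4–q7, a5–q6, a6–q10, a7–q2.
The set {a1, a3, a4, a6, a7, a8} has only 5 neighbours ({q10, q2, q3, q5, q7}), so by Hall's theorem at most 7 of the 8 left vertices can be matched.

7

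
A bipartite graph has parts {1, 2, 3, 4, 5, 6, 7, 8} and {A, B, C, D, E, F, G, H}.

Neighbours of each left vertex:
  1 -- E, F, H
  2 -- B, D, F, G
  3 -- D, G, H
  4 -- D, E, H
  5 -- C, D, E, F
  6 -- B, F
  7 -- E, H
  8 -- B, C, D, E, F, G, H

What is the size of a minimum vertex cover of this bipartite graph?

7

The 7 edges 1–H, 2–F, 3–G, 4–D, 5–C, 6–B, 7–E form a matching, so any vertex cover needs at least 7 vertices (one per matched edge).
Conversely {B, C, D, E, F, G, H} meets every edge and has exactly 7 vertices, so 7 is optimal.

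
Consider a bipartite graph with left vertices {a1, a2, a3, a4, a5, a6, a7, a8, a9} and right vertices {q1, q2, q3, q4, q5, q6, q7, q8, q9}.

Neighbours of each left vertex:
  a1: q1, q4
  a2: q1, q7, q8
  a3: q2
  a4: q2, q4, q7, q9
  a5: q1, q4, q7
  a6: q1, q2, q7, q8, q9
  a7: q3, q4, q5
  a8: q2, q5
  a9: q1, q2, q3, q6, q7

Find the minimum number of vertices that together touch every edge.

{a1, a2, a3, a4, a5, a6, a7, a8, a9} is a vertex cover of size 9: every edge has an endpoint in this set.
No smaller cover exists because a1–q1, a2–q8, a3–q2, a4–q7, a5–q4, a6–q9, a7–q3, a8–q5, a9–q6 is a matching of size 9, and a cover must include an endpoint of each of these disjoint edges (König's theorem).

9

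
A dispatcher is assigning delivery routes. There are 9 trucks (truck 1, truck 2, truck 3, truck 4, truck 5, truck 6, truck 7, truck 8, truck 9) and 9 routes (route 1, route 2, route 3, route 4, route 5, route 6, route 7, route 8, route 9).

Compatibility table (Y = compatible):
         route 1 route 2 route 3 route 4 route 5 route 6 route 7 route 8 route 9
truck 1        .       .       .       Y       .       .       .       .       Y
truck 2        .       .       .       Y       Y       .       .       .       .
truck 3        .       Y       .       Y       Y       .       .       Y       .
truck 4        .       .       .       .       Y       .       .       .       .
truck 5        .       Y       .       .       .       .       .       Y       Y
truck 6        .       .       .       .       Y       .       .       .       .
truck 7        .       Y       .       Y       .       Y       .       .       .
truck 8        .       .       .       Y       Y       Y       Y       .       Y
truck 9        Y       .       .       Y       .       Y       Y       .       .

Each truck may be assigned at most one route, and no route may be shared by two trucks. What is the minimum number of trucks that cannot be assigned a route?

1

A valid assignment of size 8: truck 1–route 9, truck 2–route 4, truck 3–route 8, truck 4–route 5, truck 5–route 2, truck 7–route 6, truck 8–route 7, truck 9–route 1.
The set {truck 4, truck 6} has only 1 neighbour ({route 5}), so by Hall's theorem at most 8 of the 9 trucks can be matched.
That matches 8 of the 9, leaving 1 unmatched; no matching can do better.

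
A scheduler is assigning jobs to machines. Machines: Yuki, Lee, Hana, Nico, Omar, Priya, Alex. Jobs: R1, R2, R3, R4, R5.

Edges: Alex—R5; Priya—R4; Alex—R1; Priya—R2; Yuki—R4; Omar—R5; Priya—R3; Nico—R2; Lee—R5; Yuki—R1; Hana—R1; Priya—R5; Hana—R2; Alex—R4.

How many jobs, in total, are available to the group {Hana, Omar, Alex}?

4

The union of neighbours of {Hana, Omar, Alex} is {R1, R2, R4, R5}, which has 4 elements.
Since |N(S)| = 4 ≥ |S| = 3, Hall's condition holds for this subset.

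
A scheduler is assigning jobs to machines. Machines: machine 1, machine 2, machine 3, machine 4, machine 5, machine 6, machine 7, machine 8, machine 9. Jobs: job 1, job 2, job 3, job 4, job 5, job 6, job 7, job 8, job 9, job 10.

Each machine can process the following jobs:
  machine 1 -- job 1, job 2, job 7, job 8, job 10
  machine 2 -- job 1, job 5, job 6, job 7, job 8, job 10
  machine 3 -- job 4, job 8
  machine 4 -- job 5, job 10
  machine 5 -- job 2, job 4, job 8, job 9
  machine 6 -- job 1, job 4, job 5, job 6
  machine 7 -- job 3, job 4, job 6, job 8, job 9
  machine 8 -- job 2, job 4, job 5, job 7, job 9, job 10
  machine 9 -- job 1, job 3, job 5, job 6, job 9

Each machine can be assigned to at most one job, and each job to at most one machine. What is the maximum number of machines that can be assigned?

A valid assignment of size 9: machine 1→job 1, machine 2→job 7, machine 3→job 8, machine 4→job 10, machine 5→job 2, machine 6→job 6, machine 7→job 4, machine 8→job 5, machine 9→job 9.
All 9 machines are matched, so no larger matching exists.

9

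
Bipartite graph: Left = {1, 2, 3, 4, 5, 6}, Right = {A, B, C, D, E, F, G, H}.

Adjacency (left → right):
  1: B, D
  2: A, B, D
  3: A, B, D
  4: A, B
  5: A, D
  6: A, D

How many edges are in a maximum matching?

One maximum matching: 1→D, 2→A, 3→B.
The set {1, 2, 3, 4, 5, 6} has only 3 neighbours ({A, B, D}), so by Hall's theorem at most 3 of the 6 left vertices can be matched.

3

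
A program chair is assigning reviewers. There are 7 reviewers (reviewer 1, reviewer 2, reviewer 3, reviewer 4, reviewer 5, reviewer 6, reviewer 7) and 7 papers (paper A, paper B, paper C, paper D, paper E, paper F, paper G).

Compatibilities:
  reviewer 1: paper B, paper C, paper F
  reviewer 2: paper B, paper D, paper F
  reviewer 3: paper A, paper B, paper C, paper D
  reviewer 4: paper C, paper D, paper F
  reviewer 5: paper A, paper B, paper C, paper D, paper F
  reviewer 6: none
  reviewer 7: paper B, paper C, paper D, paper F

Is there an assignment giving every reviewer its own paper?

The set {reviewer 1, reviewer 2, reviewer 3, reviewer 4, reviewer 5, reviewer 6, reviewer 7} has only 5 neighbours ({paper A, paper B, paper C, paper D, paper F}), so by Hall's theorem at most 5 of the 7 reviewers can be matched.
Hence no matching covers every reviewer.

No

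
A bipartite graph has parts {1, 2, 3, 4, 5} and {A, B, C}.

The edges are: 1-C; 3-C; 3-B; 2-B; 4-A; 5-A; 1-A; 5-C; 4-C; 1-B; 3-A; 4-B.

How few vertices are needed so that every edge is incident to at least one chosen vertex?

A maximum matching has 3 edges (e.g. 1–A, 2–B, 3–C).
By König's theorem the minimum vertex cover has the same size. One such cover is {A, B, C}.

3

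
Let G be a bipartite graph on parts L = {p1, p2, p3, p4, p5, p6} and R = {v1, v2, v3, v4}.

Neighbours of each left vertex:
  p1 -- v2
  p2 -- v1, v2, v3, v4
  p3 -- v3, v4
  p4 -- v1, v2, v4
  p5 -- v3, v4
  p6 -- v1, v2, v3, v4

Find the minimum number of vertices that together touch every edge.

The 4 edges p1–v2, p2–v4, p3–v3, p4–v1 form a matching, so any vertex cover needs at least 4 vertices (one per matched edge).
Conversely {v1, v2, v3, v4} meets every edge and has exactly 4 vertices, so 4 is optimal.

4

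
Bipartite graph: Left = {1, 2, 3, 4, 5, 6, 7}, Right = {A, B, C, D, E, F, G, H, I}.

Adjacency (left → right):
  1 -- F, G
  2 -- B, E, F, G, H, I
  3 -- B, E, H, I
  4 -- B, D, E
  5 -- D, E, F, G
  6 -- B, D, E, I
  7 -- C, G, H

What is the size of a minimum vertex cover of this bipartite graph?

7

{1, 2, 3, 4, 5, 6, 7} is a vertex cover of size 7: every edge has an endpoint in this set.
No smaller cover exists because 1–G, 2–H, 3–E, 4–D, 5–F, 6–B, 7–C is a matching of size 7, and a cover must include an endpoint of each of these disjoint edges (König's theorem).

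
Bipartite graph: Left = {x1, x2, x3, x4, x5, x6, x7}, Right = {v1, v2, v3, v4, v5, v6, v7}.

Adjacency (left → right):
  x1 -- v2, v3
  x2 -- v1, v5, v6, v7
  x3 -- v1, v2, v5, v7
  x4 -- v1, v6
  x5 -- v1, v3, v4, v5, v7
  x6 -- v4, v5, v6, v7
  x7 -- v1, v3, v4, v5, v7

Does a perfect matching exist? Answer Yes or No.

One maximum matching: x1–v2, x2–v6, x3–v7, x4–v1, x5–v5, x6–v4, x7–v3.
All 7 left vertices are covered.

Yes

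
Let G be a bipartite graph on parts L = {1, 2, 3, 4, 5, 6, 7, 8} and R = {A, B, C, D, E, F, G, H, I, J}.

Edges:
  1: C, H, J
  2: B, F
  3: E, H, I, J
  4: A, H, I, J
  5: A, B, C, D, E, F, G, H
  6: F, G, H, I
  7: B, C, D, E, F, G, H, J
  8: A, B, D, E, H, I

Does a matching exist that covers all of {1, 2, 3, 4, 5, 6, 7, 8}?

A valid assignment of size 8: 1→C, 2→B, 3→E, 4→I, 5→G, 6→F, 7→J, 8→A.
Every left vertex is matched, so this matching saturates all of them.

Yes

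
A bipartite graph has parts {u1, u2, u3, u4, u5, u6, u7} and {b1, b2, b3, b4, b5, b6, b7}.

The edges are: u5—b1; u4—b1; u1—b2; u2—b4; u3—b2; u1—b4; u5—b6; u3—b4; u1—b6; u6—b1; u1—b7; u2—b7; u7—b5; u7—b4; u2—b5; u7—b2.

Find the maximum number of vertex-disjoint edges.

6

A valid assignment of size 6: u1-b4, u2-b7, u3-b2, u4-b1, u5-b6, u7-b5.
The set {u4, u6} has only 1 neighbour ({b1}), so by Hall's theorem at most 6 of the 7 left vertices can be matched.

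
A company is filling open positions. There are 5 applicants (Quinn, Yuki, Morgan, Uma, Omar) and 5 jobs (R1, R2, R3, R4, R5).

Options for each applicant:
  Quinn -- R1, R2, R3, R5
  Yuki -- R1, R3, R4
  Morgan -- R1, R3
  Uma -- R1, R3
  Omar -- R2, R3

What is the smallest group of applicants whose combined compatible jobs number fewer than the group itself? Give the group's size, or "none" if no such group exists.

A matching saturating every applicant exists, for instance Quinn→R5, Yuki→R4, Morgan→R1, Uma→R3, Omar→R2.
By Hall's marriage theorem, this means |N(S)| ≥ |S| for every subset S, so no violating subset exists.

none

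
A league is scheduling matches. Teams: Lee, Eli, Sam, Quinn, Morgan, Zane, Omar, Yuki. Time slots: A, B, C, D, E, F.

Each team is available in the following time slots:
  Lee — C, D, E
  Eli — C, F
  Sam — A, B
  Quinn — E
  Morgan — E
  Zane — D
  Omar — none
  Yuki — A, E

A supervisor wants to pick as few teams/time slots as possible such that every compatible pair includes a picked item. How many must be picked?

6

{Lee, Eli, Sam, Zane, Yuki, E} is a vertex cover of size 6: every edge has an endpoint in this set.
No smaller cover exists because Lee–C, Eli–F, Sam–B, Quinn–E, Zane–D, Yuki–A is a matching of size 6, and a cover must include an endpoint of each of these disjoint edges (König's theorem).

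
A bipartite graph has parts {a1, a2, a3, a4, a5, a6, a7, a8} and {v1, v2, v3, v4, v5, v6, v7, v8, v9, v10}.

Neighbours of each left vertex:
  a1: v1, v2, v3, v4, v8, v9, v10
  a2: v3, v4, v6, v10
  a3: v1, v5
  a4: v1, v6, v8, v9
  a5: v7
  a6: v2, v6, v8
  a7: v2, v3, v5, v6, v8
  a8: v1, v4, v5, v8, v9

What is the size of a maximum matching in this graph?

A valid assignment of size 8: a1–v3, a2–v10, a3–v5, a4–v6, a5–v7, a6–v8, a7–v2, a8–v1.
This saturates every left vertex, so 8 is the maximum.

8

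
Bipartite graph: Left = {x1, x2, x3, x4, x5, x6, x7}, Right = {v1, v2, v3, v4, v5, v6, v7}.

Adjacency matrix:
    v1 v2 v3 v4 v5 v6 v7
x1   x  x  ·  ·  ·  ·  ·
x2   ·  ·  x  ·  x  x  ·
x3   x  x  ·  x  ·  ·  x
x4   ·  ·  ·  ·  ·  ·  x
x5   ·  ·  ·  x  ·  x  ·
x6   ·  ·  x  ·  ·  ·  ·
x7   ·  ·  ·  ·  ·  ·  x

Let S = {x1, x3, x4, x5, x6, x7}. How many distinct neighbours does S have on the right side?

The union of neighbours of {x1, x3, x4, x5, x6, x7} is {v1, v2, v3, v4, v6, v7}, which has 6 elements.
Since |N(S)| = 6 ≥ |S| = 6, Hall's condition holds for this subset.

6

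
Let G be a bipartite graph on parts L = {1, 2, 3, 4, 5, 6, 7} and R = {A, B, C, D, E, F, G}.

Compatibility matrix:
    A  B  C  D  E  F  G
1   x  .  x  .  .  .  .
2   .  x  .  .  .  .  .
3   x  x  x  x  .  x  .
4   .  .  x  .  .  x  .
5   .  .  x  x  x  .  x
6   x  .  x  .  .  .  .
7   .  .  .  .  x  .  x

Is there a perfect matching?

For example, pair 1-A, 2-B, 3-D, 4-F, 5-G, 6-C, 7-E.
All 7 left vertices are covered.

Yes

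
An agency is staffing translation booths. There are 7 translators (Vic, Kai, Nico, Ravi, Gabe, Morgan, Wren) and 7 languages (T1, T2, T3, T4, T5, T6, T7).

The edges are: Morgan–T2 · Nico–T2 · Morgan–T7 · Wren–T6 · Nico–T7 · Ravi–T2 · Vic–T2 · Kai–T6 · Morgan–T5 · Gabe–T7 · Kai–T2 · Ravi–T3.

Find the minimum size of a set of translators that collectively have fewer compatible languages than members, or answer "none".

Take S = {Vic, Kai, Wren}. Its neighbourhood is {T2, T6}, so |N(S)| = 2 < |S| = 3.
Every subset of size less than 3 has at least as many neighbours as members, so 3 is the minimum.

3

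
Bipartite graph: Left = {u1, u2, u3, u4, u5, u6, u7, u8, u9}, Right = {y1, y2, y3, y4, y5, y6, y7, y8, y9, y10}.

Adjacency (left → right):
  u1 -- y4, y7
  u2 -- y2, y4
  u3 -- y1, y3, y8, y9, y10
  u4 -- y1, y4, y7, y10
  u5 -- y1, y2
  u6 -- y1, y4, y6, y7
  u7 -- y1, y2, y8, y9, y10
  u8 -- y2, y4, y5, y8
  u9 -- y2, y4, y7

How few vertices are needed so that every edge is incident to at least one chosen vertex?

9

{u1, u2, u3, u4, u5, u6, u7, u8, u9} is a vertex cover of size 9: every edge has an endpoint in this set.
No smaller cover exists because u1–y4, u2–y2, u3–y3, u4–y10, u5–y1, u6–y6, u7–y9, u8–y8, u9–y7 is a matching of size 9, and a cover must include an endpoint of each of these disjoint edges (König's theorem).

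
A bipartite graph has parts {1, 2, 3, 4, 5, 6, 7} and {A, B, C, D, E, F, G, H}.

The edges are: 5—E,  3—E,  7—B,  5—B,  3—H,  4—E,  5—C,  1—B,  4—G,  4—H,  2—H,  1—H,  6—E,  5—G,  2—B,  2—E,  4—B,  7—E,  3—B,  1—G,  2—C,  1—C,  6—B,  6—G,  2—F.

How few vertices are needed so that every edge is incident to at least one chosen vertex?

A maximum matching has 6 edges (e.g. 1–C, 2–F, 3–H, 4–G, 5–E, 6–B).
By König's theorem the minimum vertex cover has the same size. One such cover is {2, B, C, E, G, H}.

6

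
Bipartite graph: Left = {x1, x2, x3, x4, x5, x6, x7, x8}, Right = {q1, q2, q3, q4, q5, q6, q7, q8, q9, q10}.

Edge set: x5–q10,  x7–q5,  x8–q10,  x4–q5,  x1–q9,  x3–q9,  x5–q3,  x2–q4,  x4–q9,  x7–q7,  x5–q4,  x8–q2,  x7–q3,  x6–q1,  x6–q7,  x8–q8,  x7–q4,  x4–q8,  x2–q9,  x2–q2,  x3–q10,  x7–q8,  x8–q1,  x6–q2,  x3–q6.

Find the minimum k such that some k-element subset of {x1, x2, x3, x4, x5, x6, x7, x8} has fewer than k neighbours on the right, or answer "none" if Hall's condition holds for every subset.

none

A matching saturating every left vertex exists, for instance x1→q9, x2→q2, x3→q6, x4→q5, x5→q10, x6→q7, x7→q4, x8→q8.
By Hall's marriage theorem, this means |N(S)| ≥ |S| for every subset S, so no violating subset exists.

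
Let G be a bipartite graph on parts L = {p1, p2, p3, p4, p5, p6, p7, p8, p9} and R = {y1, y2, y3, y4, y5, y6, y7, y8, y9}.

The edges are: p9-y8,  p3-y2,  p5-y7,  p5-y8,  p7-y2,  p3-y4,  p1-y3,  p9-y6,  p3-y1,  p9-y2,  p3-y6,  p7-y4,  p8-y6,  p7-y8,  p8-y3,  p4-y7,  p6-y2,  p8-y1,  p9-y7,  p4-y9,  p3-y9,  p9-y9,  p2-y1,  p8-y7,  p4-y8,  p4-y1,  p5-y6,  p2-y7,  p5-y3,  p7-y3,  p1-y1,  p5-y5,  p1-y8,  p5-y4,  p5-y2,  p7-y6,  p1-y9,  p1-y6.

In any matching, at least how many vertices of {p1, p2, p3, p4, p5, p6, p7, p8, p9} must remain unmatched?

0

One maximum matching: p1–y6, p2–y1, p3–y9, p4–y8, p5–y5, p6–y2, p7–y4, p8–y3, p9–y7.
All 9 left vertices are matched, so no larger matching exists.
That matches 9 of the 9, leaving 0 unmatched; no matching can do better.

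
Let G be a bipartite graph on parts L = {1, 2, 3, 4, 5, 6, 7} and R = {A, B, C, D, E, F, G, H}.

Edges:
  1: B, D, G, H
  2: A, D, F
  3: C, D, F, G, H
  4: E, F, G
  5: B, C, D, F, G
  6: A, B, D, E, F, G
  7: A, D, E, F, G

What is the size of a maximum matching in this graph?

7

One maximum matching: 1–D, 2–F, 3–H, 4–E, 5–B, 6–A, 7–G.
All 7 left vertices are matched, so no larger matching exists.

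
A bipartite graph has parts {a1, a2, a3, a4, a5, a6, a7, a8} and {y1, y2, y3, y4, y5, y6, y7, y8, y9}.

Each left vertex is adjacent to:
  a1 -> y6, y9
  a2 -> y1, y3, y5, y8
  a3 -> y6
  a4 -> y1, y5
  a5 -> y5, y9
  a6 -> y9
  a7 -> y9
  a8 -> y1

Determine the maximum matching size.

5

One maximum matching: a1-y9, a2-y3, a3-y6, a4-y1, a5-y5.
The set {a1, a3, a4, a5, a6, a7, a8} has only 4 neighbours ({y1, y5, y6, y9}), so by Hall's theorem at most 5 of the 8 left vertices can be matched.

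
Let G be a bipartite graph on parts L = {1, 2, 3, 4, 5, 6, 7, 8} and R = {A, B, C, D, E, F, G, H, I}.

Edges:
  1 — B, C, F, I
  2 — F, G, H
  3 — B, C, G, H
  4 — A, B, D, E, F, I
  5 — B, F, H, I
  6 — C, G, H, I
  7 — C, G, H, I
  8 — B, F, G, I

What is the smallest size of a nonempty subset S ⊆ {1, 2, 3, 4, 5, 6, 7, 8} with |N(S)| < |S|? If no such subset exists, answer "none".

Take S = {1, 2, 3, 5, 6, 7, 8}. Its neighbourhood is {B, C, F, G, H, I}, so |N(S)| = 6 < |S| = 7.
Every subset of size less than 7 has at least as many neighbours as members, so 7 is the minimum.

7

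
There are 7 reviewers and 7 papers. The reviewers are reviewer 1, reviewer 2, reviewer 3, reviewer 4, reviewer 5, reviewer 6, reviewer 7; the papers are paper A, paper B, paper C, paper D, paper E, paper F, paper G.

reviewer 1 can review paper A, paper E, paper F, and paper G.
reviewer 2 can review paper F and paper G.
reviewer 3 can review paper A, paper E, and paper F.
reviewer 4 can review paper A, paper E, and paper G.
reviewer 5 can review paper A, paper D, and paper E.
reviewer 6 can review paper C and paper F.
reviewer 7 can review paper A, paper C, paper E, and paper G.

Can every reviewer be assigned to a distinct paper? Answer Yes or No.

The set {reviewer 1, reviewer 2, reviewer 3, reviewer 4, reviewer 6, reviewer 7} has only 5 neighbours ({paper A, paper C, paper E, paper F, paper G}), so by Hall's theorem at most 6 of the 7 reviewers can be matched.
Hence no matching covers every reviewer.

No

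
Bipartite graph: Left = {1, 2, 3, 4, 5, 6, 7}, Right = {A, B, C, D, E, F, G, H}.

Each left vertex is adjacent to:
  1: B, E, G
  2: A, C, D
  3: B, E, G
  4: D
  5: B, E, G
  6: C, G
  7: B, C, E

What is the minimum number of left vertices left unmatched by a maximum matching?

1

One maximum matching: 1-G, 2-A, 3-E, 4-D, 5-B, 6-C.
The set {1, 3, 5, 6, 7} has only 4 neighbours ({B, C, E, G}), so by Hall's theorem at most 6 of the 7 left vertices can be matched.
That matches 6 of the 7, leaving 1 unmatched; no matching can do better.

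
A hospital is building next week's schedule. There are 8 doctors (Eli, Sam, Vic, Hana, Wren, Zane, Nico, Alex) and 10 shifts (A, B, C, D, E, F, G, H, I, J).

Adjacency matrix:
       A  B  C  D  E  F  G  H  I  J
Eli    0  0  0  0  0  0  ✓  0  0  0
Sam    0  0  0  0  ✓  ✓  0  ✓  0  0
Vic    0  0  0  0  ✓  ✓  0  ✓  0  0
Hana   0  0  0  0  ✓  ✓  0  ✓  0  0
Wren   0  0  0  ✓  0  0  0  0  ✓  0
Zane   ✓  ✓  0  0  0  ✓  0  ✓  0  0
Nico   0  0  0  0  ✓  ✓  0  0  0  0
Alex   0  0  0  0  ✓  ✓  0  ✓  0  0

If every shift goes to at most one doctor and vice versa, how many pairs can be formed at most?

6

For example, pair Eli–G, Sam–F, Vic–E, Hana–H, Wren–D, Zane–B.
The set {Sam, Vic, Hana, Nico, Alex} has only 3 neighbours ({E, F, H}), so by Hall's theorem at most 6 of the 8 doctors can be matched.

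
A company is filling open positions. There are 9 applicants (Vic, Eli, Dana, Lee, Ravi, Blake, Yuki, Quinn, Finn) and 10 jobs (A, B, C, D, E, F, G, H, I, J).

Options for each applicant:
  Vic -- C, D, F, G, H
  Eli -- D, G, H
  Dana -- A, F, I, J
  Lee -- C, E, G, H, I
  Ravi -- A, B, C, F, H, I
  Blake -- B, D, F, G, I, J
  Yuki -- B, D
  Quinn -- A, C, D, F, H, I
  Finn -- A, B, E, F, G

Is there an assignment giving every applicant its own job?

One maximum matching: Vic-H, Eli-D, Dana-I, Lee-E, Ravi-A, Blake-J, Yuki-B, Quinn-F, Finn-G.
All 9 applicants are covered.

Yes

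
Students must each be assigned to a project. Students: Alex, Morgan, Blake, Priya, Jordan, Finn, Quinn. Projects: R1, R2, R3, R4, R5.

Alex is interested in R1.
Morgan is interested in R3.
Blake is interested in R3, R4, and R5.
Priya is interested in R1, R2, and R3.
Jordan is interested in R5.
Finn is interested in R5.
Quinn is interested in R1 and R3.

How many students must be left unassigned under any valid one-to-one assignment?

2

For example, pair Alex-R1, Morgan-R3, Blake-R4, Priya-R2, Jordan-R5.
The set {Alex, Morgan, Jordan, Finn, Quinn} has only 3 neighbours ({R1, R3, R5}), so by Hall's theorem at most 5 of the 7 students can be matched.
That matches 5 of the 7, leaving 2 unmatched; no matching can do better.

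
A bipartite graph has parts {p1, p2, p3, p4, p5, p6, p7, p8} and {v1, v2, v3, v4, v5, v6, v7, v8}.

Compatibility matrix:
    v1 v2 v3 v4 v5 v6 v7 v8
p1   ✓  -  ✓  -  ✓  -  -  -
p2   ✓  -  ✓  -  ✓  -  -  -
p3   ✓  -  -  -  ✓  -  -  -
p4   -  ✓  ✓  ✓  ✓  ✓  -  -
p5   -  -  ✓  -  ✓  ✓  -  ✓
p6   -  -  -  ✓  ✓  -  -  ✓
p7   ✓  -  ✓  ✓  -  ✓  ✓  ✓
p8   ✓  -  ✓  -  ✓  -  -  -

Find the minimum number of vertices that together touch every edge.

{p4, p5, p6, p7, v1, v3, v5} is a vertex cover of size 7: every edge has an endpoint in this set.
No smaller cover exists because p1–v5, p2–v3, p3–v1, p4–v2, p5–v8, p6–v4, p7–v6 is a matching of size 7, and a cover must include an endpoint of each of these disjoint edges (König's theorem).

7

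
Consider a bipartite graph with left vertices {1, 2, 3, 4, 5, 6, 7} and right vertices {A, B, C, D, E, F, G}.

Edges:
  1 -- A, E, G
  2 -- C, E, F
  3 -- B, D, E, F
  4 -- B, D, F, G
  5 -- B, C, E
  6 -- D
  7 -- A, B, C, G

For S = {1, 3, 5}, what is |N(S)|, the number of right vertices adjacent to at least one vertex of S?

The union of neighbours of {1, 3, 5} is {A, B, C, D, E, F, G}, which has 7 elements.
Since |N(S)| = 7 ≥ |S| = 3, Hall's condition holds for this subset.

7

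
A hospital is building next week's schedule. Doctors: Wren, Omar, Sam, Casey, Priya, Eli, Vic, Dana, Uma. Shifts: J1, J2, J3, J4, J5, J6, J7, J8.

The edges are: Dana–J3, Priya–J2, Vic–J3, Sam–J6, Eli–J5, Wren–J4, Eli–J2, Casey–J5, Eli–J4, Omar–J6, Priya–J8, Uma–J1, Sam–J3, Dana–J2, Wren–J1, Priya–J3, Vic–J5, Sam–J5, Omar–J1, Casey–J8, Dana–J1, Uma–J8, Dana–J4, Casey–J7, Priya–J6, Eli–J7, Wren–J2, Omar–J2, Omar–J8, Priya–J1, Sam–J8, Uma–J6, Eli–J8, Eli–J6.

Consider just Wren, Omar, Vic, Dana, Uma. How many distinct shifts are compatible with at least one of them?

7

The union of neighbours of {Wren, Omar, Vic, Dana, Uma} is {J1, J2, J3, J4, J5, J6, J8}, which has 7 elements.
Since |N(S)| = 7 ≥ |S| = 5, Hall's condition holds for this subset.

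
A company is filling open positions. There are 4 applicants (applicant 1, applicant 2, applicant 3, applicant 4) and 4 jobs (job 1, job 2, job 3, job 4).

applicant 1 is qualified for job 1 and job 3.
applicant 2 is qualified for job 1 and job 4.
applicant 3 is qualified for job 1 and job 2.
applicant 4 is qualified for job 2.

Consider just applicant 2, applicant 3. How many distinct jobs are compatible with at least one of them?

3

The union of neighbours of {applicant 2, applicant 3} is {job 1, job 2, job 4}, which has 3 elements.
Since |N(S)| = 3 ≥ |S| = 2, Hall's condition holds for this subset.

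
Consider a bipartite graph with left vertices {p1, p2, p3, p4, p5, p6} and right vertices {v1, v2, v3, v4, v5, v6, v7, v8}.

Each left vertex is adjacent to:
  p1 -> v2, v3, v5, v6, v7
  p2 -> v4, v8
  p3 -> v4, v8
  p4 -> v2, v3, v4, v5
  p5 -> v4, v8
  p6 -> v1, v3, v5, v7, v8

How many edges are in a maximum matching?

One maximum matching: p1-v2, p2-v8, p3-v4, p4-v5, p6-v3.
The set {p2, p3, p5} has only 2 neighbours ({v4, v8}), so by Hall's theorem at most 5 of the 6 left vertices can be matched.

5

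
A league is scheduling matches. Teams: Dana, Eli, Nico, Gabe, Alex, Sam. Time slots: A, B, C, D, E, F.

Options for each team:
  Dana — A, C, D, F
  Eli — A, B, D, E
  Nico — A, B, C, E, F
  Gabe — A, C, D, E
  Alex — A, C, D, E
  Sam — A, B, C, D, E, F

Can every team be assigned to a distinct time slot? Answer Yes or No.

Yes

For example, pair Dana→F, Eli→B, Nico→E, Gabe→D, Alex→C, Sam→A.
All 6 teams are covered.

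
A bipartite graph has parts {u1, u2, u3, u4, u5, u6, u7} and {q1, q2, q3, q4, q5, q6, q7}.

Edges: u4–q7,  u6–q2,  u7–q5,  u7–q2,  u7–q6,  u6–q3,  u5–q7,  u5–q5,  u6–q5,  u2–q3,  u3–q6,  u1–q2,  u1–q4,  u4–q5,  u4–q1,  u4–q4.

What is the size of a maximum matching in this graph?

A valid assignment of size 7: u1→q4, u2→q3, u3→q6, u4→q1, u5→q7, u6→q5, u7→q2.
This saturates every left vertex, so 7 is the maximum.

7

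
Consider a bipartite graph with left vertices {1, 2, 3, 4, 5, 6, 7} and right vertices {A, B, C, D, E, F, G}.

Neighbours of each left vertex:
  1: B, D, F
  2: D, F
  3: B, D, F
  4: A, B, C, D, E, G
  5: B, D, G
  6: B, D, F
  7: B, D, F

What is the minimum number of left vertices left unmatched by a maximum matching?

A valid assignment of size 5: 1-F, 2-D, 3-B, 4-A, 5-G.
The set {1, 2, 3, 6, 7} has only 3 neighbours ({B, D, F}), so by Hall's theorem at most 5 of the 7 left vertices can be matched.
That matches 5 of the 7, leaving 2 unmatched; no matching can do better.

2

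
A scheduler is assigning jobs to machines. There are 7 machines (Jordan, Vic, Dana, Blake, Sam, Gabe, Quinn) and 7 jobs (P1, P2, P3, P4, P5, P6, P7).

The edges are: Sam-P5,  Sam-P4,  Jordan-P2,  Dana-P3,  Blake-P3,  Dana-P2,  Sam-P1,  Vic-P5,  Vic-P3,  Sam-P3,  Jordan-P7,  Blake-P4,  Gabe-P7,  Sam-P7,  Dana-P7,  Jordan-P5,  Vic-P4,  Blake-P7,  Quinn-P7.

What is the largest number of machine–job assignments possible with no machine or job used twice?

6

One maximum matching: Jordan→P2, Vic→P5, Dana→P3, Blake→P4, Sam→P1, Gabe→P7.
The set {Gabe, Quinn} has only 1 neighbour ({P7}), so by Hall's theorem at most 6 of the 7 machines can be matched.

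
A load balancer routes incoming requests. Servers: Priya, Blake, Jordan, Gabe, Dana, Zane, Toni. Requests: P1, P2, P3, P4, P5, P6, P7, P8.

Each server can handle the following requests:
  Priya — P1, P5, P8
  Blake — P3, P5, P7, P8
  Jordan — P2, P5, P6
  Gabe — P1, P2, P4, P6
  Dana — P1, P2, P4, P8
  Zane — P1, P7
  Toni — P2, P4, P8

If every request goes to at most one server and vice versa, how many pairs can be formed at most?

7

One maximum matching: Priya-P5, Blake-P3, Jordan-P6, Gabe-P4, Dana-P1, Zane-P7, Toni-P8.
This saturates every server, so 7 is the maximum.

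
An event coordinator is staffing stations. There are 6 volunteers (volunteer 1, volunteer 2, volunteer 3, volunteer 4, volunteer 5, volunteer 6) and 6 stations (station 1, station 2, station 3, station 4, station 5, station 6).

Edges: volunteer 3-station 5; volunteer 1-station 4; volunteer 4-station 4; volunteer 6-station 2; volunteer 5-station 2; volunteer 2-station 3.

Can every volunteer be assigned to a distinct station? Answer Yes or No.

The set {volunteer 1, volunteer 4, volunteer 5, volunteer 6} has only 2 neighbours ({station 2, station 4}), so by Hall's theorem at most 4 of the 6 volunteers can be matched.
Hence no matching covers every volunteer.

No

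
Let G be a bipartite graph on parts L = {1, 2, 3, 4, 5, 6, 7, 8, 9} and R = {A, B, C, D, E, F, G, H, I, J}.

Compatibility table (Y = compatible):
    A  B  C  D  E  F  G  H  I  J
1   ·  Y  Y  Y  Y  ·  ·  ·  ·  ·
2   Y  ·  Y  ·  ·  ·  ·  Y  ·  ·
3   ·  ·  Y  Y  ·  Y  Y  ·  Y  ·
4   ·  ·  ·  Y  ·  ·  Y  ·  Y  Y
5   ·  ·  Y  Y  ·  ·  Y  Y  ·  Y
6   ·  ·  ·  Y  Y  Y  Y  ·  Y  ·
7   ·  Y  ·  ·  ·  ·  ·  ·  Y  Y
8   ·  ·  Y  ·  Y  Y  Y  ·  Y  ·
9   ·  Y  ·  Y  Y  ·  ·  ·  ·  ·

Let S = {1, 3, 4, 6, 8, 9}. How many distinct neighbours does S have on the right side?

The union of neighbours of {1, 3, 4, 6, 8, 9} is {B, C, D, E, F, G, I, J}, which has 8 elements.
Since |N(S)| = 8 ≥ |S| = 6, Hall's condition holds for this subset.

8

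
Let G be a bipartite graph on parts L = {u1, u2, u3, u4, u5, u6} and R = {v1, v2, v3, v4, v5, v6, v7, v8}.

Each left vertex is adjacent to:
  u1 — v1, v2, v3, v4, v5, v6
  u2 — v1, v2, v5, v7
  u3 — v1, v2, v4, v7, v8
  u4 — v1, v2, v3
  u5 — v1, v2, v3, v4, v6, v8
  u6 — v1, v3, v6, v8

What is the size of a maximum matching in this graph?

A valid assignment of size 6: u1→v2, u2→v7, u3→v4, u4→v1, u5→v3, u6→v6.
This saturates every left vertex, so 6 is the maximum.

6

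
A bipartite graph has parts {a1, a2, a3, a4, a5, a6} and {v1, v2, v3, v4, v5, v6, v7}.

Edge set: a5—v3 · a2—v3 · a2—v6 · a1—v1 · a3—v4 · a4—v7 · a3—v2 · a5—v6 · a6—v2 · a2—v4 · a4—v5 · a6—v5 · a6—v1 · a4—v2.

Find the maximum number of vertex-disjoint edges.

6

A valid assignment of size 6: a1→v1, a2→v6, a3→v4, a4→v7, a5→v3, a6→v2.
This saturates every left vertex, so 6 is the maximum.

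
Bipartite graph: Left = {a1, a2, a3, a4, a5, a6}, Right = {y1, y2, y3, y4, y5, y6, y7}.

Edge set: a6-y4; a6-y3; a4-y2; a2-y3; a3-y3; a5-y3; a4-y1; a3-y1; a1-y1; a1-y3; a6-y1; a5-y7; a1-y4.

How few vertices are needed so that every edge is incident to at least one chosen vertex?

The 5 edges a1–y4, a2–y3, a3–y1, a4–y2, a5–y7 form a matching, so any vertex cover needs at least 5 vertices (one per matched edge).
Conversely {a4, a5, y1, y3, y4} meets every edge and has exactly 5 vertices, so 5 is optimal.

5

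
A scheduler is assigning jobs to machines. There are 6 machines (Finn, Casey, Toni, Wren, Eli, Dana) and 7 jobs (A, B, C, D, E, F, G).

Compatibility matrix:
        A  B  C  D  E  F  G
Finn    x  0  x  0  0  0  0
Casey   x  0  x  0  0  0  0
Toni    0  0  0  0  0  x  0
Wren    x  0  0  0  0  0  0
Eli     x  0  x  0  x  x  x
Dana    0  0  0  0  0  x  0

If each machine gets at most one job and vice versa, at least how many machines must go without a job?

2

A valid assignment of size 4: Finn-A, Casey-C, Toni-F, Eli-G.
The set {Finn, Casey, Toni, Wren, Dana} has only 3 neighbours ({A, C, F}), so by Hall's theorem at most 4 of the 6 machines can be matched.
That matches 4 of the 6, leaving 2 unmatched; no matching can do better.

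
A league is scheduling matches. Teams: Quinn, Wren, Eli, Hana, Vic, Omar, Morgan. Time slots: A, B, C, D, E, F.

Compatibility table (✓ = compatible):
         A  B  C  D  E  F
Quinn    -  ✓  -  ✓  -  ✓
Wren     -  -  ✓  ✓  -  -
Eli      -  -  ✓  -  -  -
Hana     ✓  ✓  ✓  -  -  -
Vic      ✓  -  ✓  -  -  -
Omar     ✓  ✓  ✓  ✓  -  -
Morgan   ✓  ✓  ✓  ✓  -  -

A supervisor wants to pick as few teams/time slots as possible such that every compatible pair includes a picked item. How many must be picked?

A maximum matching has 5 edges (e.g. Quinn–F, Wren–D, Eli–C, Hana–B, Vic–A).
By König's theorem the minimum vertex cover has the same size. One such cover is {Quinn, A, B, C, D}.

5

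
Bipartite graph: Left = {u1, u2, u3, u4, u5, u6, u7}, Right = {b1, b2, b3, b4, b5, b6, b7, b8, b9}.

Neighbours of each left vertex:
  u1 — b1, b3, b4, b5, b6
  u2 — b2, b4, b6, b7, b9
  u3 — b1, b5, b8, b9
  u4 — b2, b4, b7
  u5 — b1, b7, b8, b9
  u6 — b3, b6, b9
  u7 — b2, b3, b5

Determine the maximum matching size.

For example, pair u1–b1, u2–b7, u3–b5, u4–b4, u5–b8, u6–b6, u7–b3.
All 7 left vertices are matched, so no larger matching exists.

7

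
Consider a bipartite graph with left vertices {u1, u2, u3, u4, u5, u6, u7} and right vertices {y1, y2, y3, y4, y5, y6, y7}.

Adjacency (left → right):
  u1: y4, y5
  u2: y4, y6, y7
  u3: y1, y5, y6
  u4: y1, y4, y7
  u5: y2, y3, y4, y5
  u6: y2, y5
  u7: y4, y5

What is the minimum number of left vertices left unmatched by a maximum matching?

0

A valid assignment of size 7: u1→y5, u2→y7, u3→y6, u4→y1, u5→y3, u6→y2, u7→y4.
All 7 left vertices are matched, so no larger matching exists.
That matches 7 of the 7, leaving 0 unmatched; no matching can do better.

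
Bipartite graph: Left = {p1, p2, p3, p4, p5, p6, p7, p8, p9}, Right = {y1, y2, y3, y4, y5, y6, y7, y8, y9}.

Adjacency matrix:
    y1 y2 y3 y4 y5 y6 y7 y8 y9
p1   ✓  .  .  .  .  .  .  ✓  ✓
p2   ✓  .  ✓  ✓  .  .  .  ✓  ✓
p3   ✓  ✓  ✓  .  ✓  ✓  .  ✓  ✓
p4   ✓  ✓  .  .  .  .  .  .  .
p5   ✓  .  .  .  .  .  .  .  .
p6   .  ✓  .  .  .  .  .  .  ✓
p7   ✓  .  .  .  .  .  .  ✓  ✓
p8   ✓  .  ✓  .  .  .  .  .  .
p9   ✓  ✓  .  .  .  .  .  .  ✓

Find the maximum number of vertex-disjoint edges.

7

A valid assignment of size 7: p1–y8, p2–y4, p3–y6, p4–y2, p5–y1, p6–y9, p8–y3.
The set {p1, p4, p5, p6, p7, p9} has only 4 neighbours ({y1, y2, y8, y9}), so by Hall's theorem at most 7 of the 9 left vertices can be matched.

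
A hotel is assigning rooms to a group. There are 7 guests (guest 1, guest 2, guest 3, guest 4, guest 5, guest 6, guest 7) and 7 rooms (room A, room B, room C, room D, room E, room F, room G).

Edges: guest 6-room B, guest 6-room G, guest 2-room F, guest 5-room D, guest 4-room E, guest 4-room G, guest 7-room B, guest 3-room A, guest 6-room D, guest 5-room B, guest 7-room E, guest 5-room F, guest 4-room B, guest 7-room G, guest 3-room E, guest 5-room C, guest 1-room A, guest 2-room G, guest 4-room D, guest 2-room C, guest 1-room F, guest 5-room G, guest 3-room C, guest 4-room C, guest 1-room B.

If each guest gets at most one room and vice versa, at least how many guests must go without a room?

One maximum matching: guest 1–room F, guest 2–room C, guest 3–room A, guest 4–room E, guest 5–room D, guest 6–room B, guest 7–room G.
This saturates every guest, so 7 is the maximum.
That matches 7 of the 7, leaving 0 unmatched; no matching can do better.

0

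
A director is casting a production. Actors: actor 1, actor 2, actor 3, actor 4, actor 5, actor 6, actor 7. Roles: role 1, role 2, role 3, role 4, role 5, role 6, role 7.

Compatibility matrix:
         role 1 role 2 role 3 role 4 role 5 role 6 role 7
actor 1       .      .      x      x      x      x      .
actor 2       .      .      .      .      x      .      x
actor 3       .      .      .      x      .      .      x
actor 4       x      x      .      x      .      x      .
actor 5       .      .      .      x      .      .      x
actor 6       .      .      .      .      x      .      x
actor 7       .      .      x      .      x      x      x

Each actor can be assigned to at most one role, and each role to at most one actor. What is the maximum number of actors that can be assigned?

6

A valid assignment of size 6: actor 1→role 6, actor 2→role 5, actor 3→role 4, actor 4→role 1, actor 5→role 7, actor 7→role 3.
The set {actor 2, actor 3, actor 5, actor 6} has only 3 neighbours ({role 4, role 5, role 7}), so by Hall's theorem at most 6 of the 7 actors can be matched.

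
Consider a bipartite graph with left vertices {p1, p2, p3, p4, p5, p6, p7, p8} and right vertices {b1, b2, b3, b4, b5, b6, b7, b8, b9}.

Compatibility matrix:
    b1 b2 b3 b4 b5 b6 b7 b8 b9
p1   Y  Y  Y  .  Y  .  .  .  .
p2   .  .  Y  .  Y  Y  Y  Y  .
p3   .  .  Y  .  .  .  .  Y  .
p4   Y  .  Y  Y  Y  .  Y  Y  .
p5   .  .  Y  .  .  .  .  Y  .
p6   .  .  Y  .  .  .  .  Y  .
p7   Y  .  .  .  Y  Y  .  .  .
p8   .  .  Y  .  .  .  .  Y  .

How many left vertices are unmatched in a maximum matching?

2

One maximum matching: p1–b2, p2–b7, p3–b8, p4–b1, p5–b3, p7–b5.
The set {p3, p5, p6, p8} has only 2 neighbours ({b3, b8}), so by Hall's theorem at most 6 of the 8 left vertices can be matched.
That matches 6 of the 8, leaving 2 unmatched; no matching can do better.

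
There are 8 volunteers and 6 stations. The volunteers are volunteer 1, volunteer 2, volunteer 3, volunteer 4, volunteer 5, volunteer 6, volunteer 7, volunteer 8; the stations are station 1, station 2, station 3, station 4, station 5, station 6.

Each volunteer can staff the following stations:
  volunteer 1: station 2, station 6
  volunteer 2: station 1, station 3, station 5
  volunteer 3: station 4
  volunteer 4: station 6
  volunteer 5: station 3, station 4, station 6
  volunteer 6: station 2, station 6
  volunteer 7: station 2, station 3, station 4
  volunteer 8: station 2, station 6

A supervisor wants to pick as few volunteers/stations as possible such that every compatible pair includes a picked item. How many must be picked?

{volunteer 2, station 2, station 3, station 4, station 6} is a vertex cover of size 5: every edge has an endpoint in this set.
No smaller cover exists because volunteer 1–station 2, volunteer 2–station 1, volunteer 3–station 4, volunteer 4–station 6, volunteer 5–station 3 is a matching of size 5, and a cover must include an endpoint of each of these disjoint edges (König's theorem).

5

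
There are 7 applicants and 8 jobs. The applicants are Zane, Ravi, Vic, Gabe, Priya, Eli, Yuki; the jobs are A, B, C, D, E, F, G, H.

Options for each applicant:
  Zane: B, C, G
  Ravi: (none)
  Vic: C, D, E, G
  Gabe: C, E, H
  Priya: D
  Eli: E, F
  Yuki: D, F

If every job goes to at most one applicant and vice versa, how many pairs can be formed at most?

6

A valid assignment of size 6: Zane–B, Vic–G, Gabe–C, Priya–D, Eli–E, Yuki–F.
The set {Ravi} has only 0 neighbours (∅), so by Hall's theorem at most 6 of the 7 applicants can be matched.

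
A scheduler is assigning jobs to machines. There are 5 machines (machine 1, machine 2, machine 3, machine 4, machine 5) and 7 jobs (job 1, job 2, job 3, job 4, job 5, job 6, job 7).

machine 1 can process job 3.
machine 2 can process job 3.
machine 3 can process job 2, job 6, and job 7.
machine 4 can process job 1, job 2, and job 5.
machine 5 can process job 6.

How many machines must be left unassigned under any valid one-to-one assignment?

A valid assignment of size 4: machine 1→job 3, machine 3→job 2, machine 4→job 1, machine 5→job 6.
The set {machine 1, machine 2} has only 1 neighbour ({job 3}), so by Hall's theorem at most 4 of the 5 machines can be matched.
That matches 4 of the 5, leaving 1 unmatched; no matching can do better.

1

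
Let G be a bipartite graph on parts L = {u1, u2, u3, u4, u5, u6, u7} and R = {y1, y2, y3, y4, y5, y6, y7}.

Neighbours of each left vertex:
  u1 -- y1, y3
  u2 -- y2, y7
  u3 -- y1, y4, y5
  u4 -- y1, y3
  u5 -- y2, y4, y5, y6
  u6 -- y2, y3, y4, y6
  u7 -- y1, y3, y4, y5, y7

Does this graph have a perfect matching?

Yes

For example, pair u1–y1, u2–y2, u3–y4, u4–y3, u5–y5, u6–y6, u7–y7.
Every left vertex is matched, so this is a perfect matching.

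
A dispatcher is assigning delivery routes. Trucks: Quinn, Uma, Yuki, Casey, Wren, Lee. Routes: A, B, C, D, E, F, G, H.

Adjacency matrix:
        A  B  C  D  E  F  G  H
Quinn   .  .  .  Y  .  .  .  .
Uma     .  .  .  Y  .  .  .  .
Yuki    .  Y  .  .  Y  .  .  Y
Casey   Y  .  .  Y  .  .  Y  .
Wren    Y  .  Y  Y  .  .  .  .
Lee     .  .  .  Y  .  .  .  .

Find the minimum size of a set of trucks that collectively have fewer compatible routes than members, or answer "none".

Take S = {Quinn, Uma}. Its neighbourhood is {D}, so |N(S)| = 1 < |S| = 2.
No single vertex violates Hall's condition since each has at least one neighbour, so 2 is the minimum.

2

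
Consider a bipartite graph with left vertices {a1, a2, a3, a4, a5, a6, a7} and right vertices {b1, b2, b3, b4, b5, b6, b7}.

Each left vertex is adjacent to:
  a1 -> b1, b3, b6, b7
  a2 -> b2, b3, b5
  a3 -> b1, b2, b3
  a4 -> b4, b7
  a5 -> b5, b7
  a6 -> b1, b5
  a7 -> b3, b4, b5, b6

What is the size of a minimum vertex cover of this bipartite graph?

The 7 edges a1–b6, a2–b5, a3–b2, a4–b4, a5–b7, a6–b1, a7–b3 form a matching, so any vertex cover needs at least 7 vertices (one per matched edge).
Conversely {a1, a2, a3, a4, a5, a6, a7} meets every edge and has exactly 7 vertices, so 7 is optimal.

7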